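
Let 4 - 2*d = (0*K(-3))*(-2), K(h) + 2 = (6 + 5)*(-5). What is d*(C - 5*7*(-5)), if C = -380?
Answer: -410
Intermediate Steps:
K(h) = -57 (K(h) = -2 + (6 + 5)*(-5) = -2 + 11*(-5) = -2 - 55 = -57)
d = 2 (d = 2 - 0*(-57)*(-2)/2 = 2 - 0*(-2) = 2 - ½*0 = 2 + 0 = 2)
d*(C - 5*7*(-5)) = 2*(-380 - 5*7*(-5)) = 2*(-380 - 35*(-5)) = 2*(-380 + 175) = 2*(-205) = -410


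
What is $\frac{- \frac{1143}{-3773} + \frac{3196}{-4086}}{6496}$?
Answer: $- \frac{3694105}{50072720544} \approx -7.3775 \cdot 10^{-5}$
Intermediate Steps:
$\frac{- \frac{1143}{-3773} + \frac{3196}{-4086}}{6496} = \left(\left(-1143\right) \left(- \frac{1}{3773}\right) + 3196 \left(- \frac{1}{4086}\right)\right) \frac{1}{6496} = \left(\frac{1143}{3773} - \frac{1598}{2043}\right) \frac{1}{6496} = \left(- \frac{3694105}{7708239}\right) \frac{1}{6496} = - \frac{3694105}{50072720544}$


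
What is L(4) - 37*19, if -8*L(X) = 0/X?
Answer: -703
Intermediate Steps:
L(X) = 0 (L(X) = -0/X = -1/8*0 = 0)
L(4) - 37*19 = 0 - 37*19 = 0 - 703 = -703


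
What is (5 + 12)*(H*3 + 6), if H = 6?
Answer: 408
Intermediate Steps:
(5 + 12)*(H*3 + 6) = (5 + 12)*(6*3 + 6) = 17*(18 + 6) = 17*24 = 408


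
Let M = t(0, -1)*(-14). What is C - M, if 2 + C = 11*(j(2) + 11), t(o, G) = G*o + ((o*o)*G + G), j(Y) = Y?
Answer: 127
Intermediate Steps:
t(o, G) = G + G*o + G*o² (t(o, G) = G*o + (o²*G + G) = G*o + (G*o² + G) = G*o + (G + G*o²) = G + G*o + G*o²)
M = 14 (M = -(1 + 0 + 0²)*(-14) = -(1 + 0 + 0)*(-14) = -1*1*(-14) = -1*(-14) = 14)
C = 141 (C = -2 + 11*(2 + 11) = -2 + 11*13 = -2 + 143 = 141)
C - M = 141 - 1*14 = 141 - 14 = 127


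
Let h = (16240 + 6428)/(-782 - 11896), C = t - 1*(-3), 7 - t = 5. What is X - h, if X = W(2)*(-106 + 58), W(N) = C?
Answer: -503342/2113 ≈ -238.21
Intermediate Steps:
t = 2 (t = 7 - 1*5 = 7 - 5 = 2)
C = 5 (C = 2 - 1*(-3) = 2 + 3 = 5)
W(N) = 5
h = -3778/2113 (h = 22668/(-12678) = 22668*(-1/12678) = -3778/2113 ≈ -1.7880)
X = -240 (X = 5*(-106 + 58) = 5*(-48) = -240)
X - h = -240 - 1*(-3778/2113) = -240 + 3778/2113 = -503342/2113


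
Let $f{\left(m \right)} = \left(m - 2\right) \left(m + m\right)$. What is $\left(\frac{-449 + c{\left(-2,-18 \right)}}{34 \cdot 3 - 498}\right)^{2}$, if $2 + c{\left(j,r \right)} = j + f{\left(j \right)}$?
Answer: $\frac{190969}{156816} \approx 1.2178$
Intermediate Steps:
$f{\left(m \right)} = 2 m \left(-2 + m\right)$ ($f{\left(m \right)} = \left(-2 + m\right) 2 m = 2 m \left(-2 + m\right)$)
$c{\left(j,r \right)} = -2 + j + 2 j \left(-2 + j\right)$ ($c{\left(j,r \right)} = -2 + \left(j + 2 j \left(-2 + j\right)\right) = -2 + j + 2 j \left(-2 + j\right)$)
$\left(\frac{-449 + c{\left(-2,-18 \right)}}{34 \cdot 3 - 498}\right)^{2} = \left(\frac{-449 - \left(4 + 4 \left(-2 - 2\right)\right)}{34 \cdot 3 - 498}\right)^{2} = \left(\frac{-449 - \left(4 - 16\right)}{102 - 498}\right)^{2} = \left(\frac{-449 - -12}{-396}\right)^{2} = \left(\left(-449 + 12\right) \left(- \frac{1}{396}\right)\right)^{2} = \left(\left(-437\right) \left(- \frac{1}{396}\right)\right)^{2} = \left(\frac{437}{396}\right)^{2} = \frac{190969}{156816}$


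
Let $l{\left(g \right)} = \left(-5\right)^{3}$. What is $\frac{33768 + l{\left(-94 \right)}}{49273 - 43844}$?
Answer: $\frac{33643}{5429} \approx 6.1969$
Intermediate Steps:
$l{\left(g \right)} = -125$
$\frac{33768 + l{\left(-94 \right)}}{49273 - 43844} = \frac{33768 - 125}{49273 - 43844} = \frac{33643}{5429}$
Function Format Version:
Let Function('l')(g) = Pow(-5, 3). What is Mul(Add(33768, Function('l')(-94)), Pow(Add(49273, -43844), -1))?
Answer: Rational(33643, 5429) ≈ 6.1969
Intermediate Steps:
Function('l')(g) = -125
Mul(Add(33768, Function('l')(-94)), Pow(Add(49273, -43844), -1)) = Mul(Add(33768, -125), Pow(Add(49273, -43844), -1)) = Mul(33643, Pow(5429, -1)) = Mul(33643, Rational(1, 5429)) = Rational(33643, 5429)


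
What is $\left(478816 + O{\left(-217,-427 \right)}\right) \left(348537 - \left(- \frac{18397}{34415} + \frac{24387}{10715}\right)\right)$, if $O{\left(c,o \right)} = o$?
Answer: $\frac{2459392500736796307}{14750269} \approx 1.6674 \cdot 10^{11}$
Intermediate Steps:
$\left(478816 + O{\left(-217,-427 \right)}\right) \left(348537 - \left(- \frac{18397}{34415} + \frac{24387}{10715}\right)\right) = \left(478816 - 427\right) \left(348537 - \left(- \frac{18397}{34415} + \frac{24387}{10715}\right)\right) = 478389 \left(348537 - \frac{25686190}{14750269}\right) = 478389 \cdot \frac{5140988820263}{14750269} = \frac{2459392500736796307}{14750269}$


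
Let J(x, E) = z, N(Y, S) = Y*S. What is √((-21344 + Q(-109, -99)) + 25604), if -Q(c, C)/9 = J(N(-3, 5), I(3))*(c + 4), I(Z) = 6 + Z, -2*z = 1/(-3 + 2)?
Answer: √18930/2 ≈ 68.793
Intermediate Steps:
N(Y, S) = S*Y
z = ½ (z = -1/(2*(-3 + 2)) = -½/(-1) = -½*(-1) = ½ ≈ 0.50000)
J(x, E) = ½
Q(c, C) = -18 - 9*c/2 (Q(c, C) = -9*(c + 4)/2 = -9*(4 + c)/2 = -9*(2 + c/2) = -18 - 9*c/2)
√((-21344 + Q(-109, -99)) + 25604) = √((-21344 + (-18 - 9/2*(-109))) + 25604) = √((-21344 + (-18 + 981/2)) + 25604) = √((-21344 + 945/2) + 25604) = √(-41743/2 + 25604) = √(9465/2) = √18930/2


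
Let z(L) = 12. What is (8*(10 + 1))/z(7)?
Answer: 22/3 ≈ 7.3333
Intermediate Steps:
(8*(10 + 1))/z(7) = (8*(10 + 1))/12 = (8*11)*(1/12) = 88*(1/12) = 22/3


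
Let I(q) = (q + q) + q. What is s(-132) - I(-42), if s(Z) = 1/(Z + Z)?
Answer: 33263/264 ≈ 126.00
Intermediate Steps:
I(q) = 3*q (I(q) = 2*q + q = 3*q)
s(Z) = 1/(2*Z)
s(-132) - I(-42) = (½)/(-132) - 3*(-42) = (½)*(-1/132) - 1*(-126) = -1/264 + 126 = 33263/264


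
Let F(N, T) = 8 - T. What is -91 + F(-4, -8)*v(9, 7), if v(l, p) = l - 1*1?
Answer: 37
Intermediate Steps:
v(l, p) = -1 + l (v(l, p) = l - 1 = -1 + l)
-91 + F(-4, -8)*v(9, 7) = -91 + (8 - 1*(-8))*(-1 + 9) = -91 + (8 + 8)*8 = -91 + 16*8 = -91 + 128 = 37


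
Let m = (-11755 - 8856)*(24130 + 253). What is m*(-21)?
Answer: 10553718273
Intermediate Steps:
m = -502558013 (m = -20611*24383 = -502558013)
m*(-21) = -502558013*(-21) = 10553718273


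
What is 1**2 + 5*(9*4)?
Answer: 181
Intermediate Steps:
1**2 + 5*(9*4) = 1 + 5*36 = 1 + 180 = 181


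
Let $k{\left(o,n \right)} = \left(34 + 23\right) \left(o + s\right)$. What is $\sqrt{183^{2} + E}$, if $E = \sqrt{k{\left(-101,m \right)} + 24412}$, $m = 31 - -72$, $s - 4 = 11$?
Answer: $\sqrt{33489 + \sqrt{19510}} \approx 183.38$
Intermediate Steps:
$s = 15$ ($s = 4 + 11 = 15$)
$m = 103$ ($m = 31 + 72 = 103$)
$k{\left(o,n \right)} = 855 + 57 o$ ($k{\left(o,n \right)} = \left(34 + 23\right) \left(o + 15\right) = 57 \left(15 + o\right) = 855 + 57 o$)
$E = \sqrt{19510}$ ($E = \sqrt{\left(855 + 57 \left(-101\right)\right) + 24412} = \sqrt{\left(855 - 5757\right) + 24412} = \sqrt{-4902 + 24412} = \sqrt{19510} \approx 139.68$)
$\sqrt{183^{2} + E} = \sqrt{183^{2} + \sqrt{19510}} = \sqrt{33489 + \sqrt{19510}}$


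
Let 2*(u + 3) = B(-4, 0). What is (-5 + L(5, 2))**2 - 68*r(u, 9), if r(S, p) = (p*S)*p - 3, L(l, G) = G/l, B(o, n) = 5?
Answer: 74479/25 ≈ 2979.2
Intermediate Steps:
u = -1/2 (u = -3 + (1/2)*5 = -3 + 5/2 = -1/2 ≈ -0.50000)
r(S, p) = -3 + S*p**2 (r(S, p) = (S*p)*p - 3 = S*p**2 - 3 = -3 + S*p**2)
(-5 + L(5, 2))**2 - 68*r(u, 9) = (-5 + 2/5)**2 - 68*(-3 - 1/2*9**2) = (-5 + 2*(1/5))**2 - 68*(-3 - 1/2*81) = (-5 + 2/5)**2 - 68*(-3 - 81/2) = (-23/5)**2 - 68*(-87/2) = 529/25 + 2958 = 74479/25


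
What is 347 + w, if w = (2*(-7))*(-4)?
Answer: 403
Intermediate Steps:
w = 56 (w = -14*(-4) = 56)
347 + w = 347 + 56 = 403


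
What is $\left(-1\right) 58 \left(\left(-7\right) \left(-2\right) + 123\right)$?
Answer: $-7946$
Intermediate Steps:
$\left(-1\right) 58 \left(\left(-7\right) \left(-2\right) + 123\right) = - 58 \left(14 + 123\right) = \left(-58\right) 137 = -7946$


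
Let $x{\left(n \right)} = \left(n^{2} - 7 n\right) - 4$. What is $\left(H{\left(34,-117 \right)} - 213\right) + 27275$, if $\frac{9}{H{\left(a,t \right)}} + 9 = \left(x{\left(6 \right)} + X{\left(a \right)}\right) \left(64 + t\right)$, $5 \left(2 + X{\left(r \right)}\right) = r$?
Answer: $\frac{36073691}{1333} \approx 27062.0$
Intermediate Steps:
$X{\left(r \right)} = -2 + \frac{r}{5}$
$x{\left(n \right)} = -4 + n^{2} - 7 n$
$H{\left(a,t \right)} = \frac{9}{-9 + \left(-12 + \frac{a}{5}\right) \left(64 + t\right)}$ ($H{\left(a,t \right)} = \frac{9}{-9 + \left(\left(-4 + 6^{2} - 42\right) + \left(-2 + \frac{a}{5}\right)\right) \left(64 + t\right)} = \frac{9}{-9 + \left(\left(-4 + 36 - 42\right) + \left(-2 + \frac{a}{5}\right)\right) \left(64 + t\right)} = \frac{9}{-9 + \left(-10 + \left(-2 + \frac{a}{5}\right)\right) \left(64 + t\right)} = \frac{9}{-9 + \left(-12 + \frac{a}{5}\right) \left(64 + t\right)}$)
$\left(H{\left(34,-117 \right)} - 213\right) + 27275 = \left(\frac{45}{-3885 - -7020 + 64 \cdot 34 + 34 \left(-117\right)} - 213\right) + 27275 = \left(\frac{45}{-3885 + 7020 + 2176 - 3978} - 213\right) + 27275 = \left(\frac{45}{1333} - 213\right) + 27275 = - \frac{283884}{1333} + 27275 = \frac{36073691}{1333}$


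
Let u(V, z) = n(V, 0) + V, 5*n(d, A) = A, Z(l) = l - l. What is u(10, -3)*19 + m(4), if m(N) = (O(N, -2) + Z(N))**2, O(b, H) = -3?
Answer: 199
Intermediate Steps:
Z(l) = 0
n(d, A) = A/5
u(V, z) = V (u(V, z) = (1/5)*0 + V = 0 + V = V)
m(N) = 9 (m(N) = (-3 + 0)**2 = (-3)**2 = 9)
u(10, -3)*19 + m(4) = 10*19 + 9 = 190 + 9 = 199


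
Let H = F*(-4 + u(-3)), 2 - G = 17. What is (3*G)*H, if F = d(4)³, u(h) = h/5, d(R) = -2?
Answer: -1656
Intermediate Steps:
G = -15 (G = 2 - 1*17 = 2 - 17 = -15)
u(h) = h/5 (u(h) = h*(⅕) = h/5)
F = -8 (F = (-2)³ = -8)
H = 184/5 (H = -8*(-4 + (⅕)*(-3)) = -8*(-4 - ⅗) = -8*(-23/5) = 184/5 ≈ 36.800)
(3*G)*H = (3*(-15))*(184/5) = -45*184/5 = -1656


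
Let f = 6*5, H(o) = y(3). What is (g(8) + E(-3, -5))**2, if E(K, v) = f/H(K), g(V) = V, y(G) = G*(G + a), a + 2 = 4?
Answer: 100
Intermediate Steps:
a = 2 (a = -2 + 4 = 2)
y(G) = G*(2 + G) (y(G) = G*(G + 2) = G*(2 + G))
H(o) = 15 (H(o) = 3*(2 + 3) = 3*5 = 15)
f = 30
E(K, v) = 2 (E(K, v) = 30/15 = 30*(1/15) = 2)
(g(8) + E(-3, -5))**2 = (8 + 2)**2 = 10**2 = 100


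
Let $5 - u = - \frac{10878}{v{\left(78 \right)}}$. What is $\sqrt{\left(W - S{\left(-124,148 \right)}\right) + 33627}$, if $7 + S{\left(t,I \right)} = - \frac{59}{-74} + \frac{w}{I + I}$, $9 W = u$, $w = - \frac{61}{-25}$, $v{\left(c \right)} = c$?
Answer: $\frac{\sqrt{28026443318406}}{28860} \approx 183.44$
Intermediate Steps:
$u = \frac{1878}{13}$ ($u = 5 - - \frac{10878}{78} = 5 - \left(-10878\right) \frac{1}{78} = 5 - - \frac{1813}{13} = 5 + \frac{1813}{13} = \frac{1878}{13} \approx 144.46$)
$w = \frac{61}{25}$ ($w = \left(-61\right) \left(- \frac{1}{25}\right) = \frac{61}{25} \approx 2.44$)
$W = \frac{626}{39}$ ($W = \frac{1}{9} \cdot \frac{1878}{13} = \frac{626}{39} \approx 16.051$)
$S{\left(t,I \right)} = - \frac{459}{74} + \frac{61}{50 I}$ ($S{\left(t,I \right)} = -7 + \left(- \frac{59}{-74} + \frac{61}{25 \left(I + I\right)}\right) = -7 + \left(\left(-59\right) \left(- \frac{1}{74}\right) + \frac{61}{25 \cdot 2 I}\right) = -7 + \left(\frac{59}{74} + \frac{61 \frac{1}{2 I}}{25}\right) = -7 + \left(\frac{59}{74} + \frac{61}{50 I}\right) = - \frac{459}{74} + \frac{61}{50 I}$)
$\sqrt{\left(W - S{\left(-124,148 \right)}\right) + 33627} = \sqrt{\left(\frac{626}{39} - \frac{2257 - 1698300}{1850 \cdot 148}\right) + 33627} = \sqrt{\left(\frac{626}{39} - \frac{1}{1850} \cdot \frac{1}{148} \left(2257 - 1698300\right)\right) + 33627} = \sqrt{\left(\frac{626}{39} - \frac{1}{1850} \cdot \frac{1}{148} \left(-1696043\right)\right) + 33627} = \sqrt{\left(\frac{626}{39} - - \frac{45839}{7400}\right) + 33627} = \sqrt{\left(\frac{626}{39} + \frac{45839}{7400}\right) + 33627} = \sqrt{\frac{6420121}{288600} + 33627} = \sqrt{\frac{9711172321}{288600}} = \frac{\sqrt{28026443318406}}{28860}$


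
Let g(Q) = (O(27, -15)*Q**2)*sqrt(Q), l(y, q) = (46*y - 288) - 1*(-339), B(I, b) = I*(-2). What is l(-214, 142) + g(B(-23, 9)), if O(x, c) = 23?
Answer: -9793 + 48668*sqrt(46) ≈ 3.2029e+5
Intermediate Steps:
B(I, b) = -2*I
l(y, q) = 51 + 46*y (l(y, q) = (-288 + 46*y) + 339 = 51 + 46*y)
g(Q) = 23*Q**(5/2) (g(Q) = (23*Q**2)*sqrt(Q) = 23*Q**(5/2))
l(-214, 142) + g(B(-23, 9)) = (51 + 46*(-214)) + 23*(-2*(-23))**(5/2) = (51 - 9844) + 23*46**(5/2) = -9793 + 23*(2116*sqrt(46)) = -9793 + 48668*sqrt(46)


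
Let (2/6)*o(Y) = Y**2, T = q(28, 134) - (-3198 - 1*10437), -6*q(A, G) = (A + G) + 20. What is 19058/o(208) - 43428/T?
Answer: -310230533/101871744 ≈ -3.0453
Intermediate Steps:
q(A, G) = -10/3 - A/6 - G/6 (q(A, G) = -((A + G) + 20)/6 = -(20 + A + G)/6 = -10/3 - A/6 - G/6)
T = 40814/3 (T = (-10/3 - 1/6*28 - 1/6*134) - (-3198 - 1*10437) = (-10/3 - 14/3 - 67/3) - (-3198 - 10437) = -91/3 - 1*(-13635) = -91/3 + 13635 = 40814/3 ≈ 13605.)
o(Y) = 3*Y**2
19058/o(208) - 43428/T = 19058/((3*208**2)) - 43428/40814/3 = 19058/((3*43264)) - 43428*3/40814 = 19058/129792 - 65142/20407 = 19058*(1/129792) - 65142/20407 = 733/4992 - 65142/20407 = -310230533/101871744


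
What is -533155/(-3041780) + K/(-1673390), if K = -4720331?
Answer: 217862638209/72715489060 ≈ 2.9961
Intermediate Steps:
-533155/(-3041780) + K/(-1673390) = -533155/(-3041780) - 4720331/(-1673390) = -533155*(-1/3041780) - 4720331*(-1/1673390) = 15233/86908 + 4720331/1673390 = 217862638209/72715489060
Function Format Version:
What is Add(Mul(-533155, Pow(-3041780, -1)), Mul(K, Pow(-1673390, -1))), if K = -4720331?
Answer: Rational(217862638209, 72715489060) ≈ 2.9961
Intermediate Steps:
Add(Mul(-533155, Pow(-3041780, -1)), Mul(K, Pow(-1673390, -1))) = Add(Mul(-533155, Pow(-3041780, -1)), Mul(-4720331, Pow(-1673390, -1))) = Add(Mul(-533155, Rational(-1, 3041780)), Mul(-4720331, Rational(-1, 1673390))) = Add(Rational(15233, 86908), Rational(4720331, 1673390)) = Rational(217862638209, 72715489060)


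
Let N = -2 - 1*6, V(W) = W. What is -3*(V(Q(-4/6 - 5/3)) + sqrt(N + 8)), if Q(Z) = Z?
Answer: 7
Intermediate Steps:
N = -8 (N = -2 - 6 = -8)
-3*(V(Q(-4/6 - 5/3)) + sqrt(N + 8)) = -3*((-4/6 - 5/3) + sqrt(-8 + 8)) = -3*((-4*1/6 - 5*1/3) + sqrt(0)) = -3*((-2/3 - 5/3) + 0) = -3*(-7/3 + 0) = -3*(-7/3) = 7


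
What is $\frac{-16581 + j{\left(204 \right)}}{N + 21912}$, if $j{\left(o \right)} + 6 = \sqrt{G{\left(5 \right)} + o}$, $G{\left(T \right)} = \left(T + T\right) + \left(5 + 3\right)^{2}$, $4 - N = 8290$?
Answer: $- \frac{1843}{1514} + \frac{\sqrt{278}}{13626} \approx -1.2161$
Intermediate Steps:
$N = -8286$ ($N = 4 - 8290 = -8286$)
$G{\left(T \right)} = 64 + 2 T$ ($G{\left(T \right)} = 2 T + 8^{2} = 2 T + 64 = 64 + 2 T$)
$j{\left(o \right)} = -6 + \sqrt{74 + o}$ ($j{\left(o \right)} = -6 + \sqrt{\left(64 + 2 \cdot 5\right) + o} = -6 + \sqrt{\left(64 + 10\right) + o} = -6 + \sqrt{74 + o}$)
$\frac{-16581 + j{\left(204 \right)}}{N + 21912} = \frac{-16581 - \left(6 - \sqrt{74 + 204}\right)}{-8286 + 21912} = \frac{-16581 - \left(6 - \sqrt{278}\right)}{13626} = \left(-16587 + \sqrt{278}\right) \frac{1}{13626} = - \frac{1843}{1514} + \frac{\sqrt{278}}{13626}$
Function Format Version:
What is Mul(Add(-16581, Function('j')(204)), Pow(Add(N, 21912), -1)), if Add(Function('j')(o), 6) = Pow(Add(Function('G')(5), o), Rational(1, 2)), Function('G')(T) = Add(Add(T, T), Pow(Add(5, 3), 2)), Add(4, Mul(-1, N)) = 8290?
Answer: Add(Rational(-1843, 1514), Mul(Rational(1, 13626), Pow(278, Rational(1, 2)))) ≈ -1.2161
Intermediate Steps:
N = -8286 (N = Add(4, Mul(-1, 8290)) = Add(4, -8290) = -8286)
Function('G')(T) = Add(64, Mul(2, T)) (Function('G')(T) = Add(Mul(2, T), Pow(8, 2)) = Add(Mul(2, T), 64) = Add(64, Mul(2, T)))
Function('j')(o) = Add(-6, Pow(Add(74, o), Rational(1, 2))) (Function('j')(o) = Add(-6, Pow(Add(Add(64, Mul(2, 5)), o), Rational(1, 2))) = Add(-6, Pow(Add(Add(64, 10), o), Rational(1, 2))) = Add(-6, Pow(Add(74, o), Rational(1, 2))))
Mul(Add(-16581, Function('j')(204)), Pow(Add(N, 21912), -1)) = Mul(Add(-16581, Add(-6, Pow(Add(74, 204), Rational(1, 2)))), Pow(Add(-8286, 21912), -1)) = Mul(Add(-16581, Add(-6, Pow(278, Rational(1, 2)))), Pow(13626, -1)) = Mul(Add(-16587, Pow(278, Rational(1, 2))), Rational(1, 13626)) = Add(Rational(-1843, 1514), Mul(Rational(1, 13626), Pow(278, Rational(1, 2))))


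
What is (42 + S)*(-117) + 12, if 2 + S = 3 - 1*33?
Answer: -1158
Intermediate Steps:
S = -32 (S = -2 + (3 - 1*33) = -2 + (3 - 33) = -2 - 30 = -32)
(42 + S)*(-117) + 12 = (42 - 32)*(-117) + 12 = 10*(-117) + 12 = -1170 + 12 = -1158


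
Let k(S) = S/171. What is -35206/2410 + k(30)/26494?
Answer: -13291649612/909870195 ≈ -14.608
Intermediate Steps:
k(S) = S/171 (k(S) = S*(1/171) = S/171)
-35206/2410 + k(30)/26494 = -35206/2410 + ((1/171)*30)/26494 = -35206*1/2410 + (10/57)*(1/26494) = -17603/1205 + 5/755079 = -13291649612/909870195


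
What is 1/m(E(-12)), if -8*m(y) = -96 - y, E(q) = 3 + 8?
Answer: 8/107 ≈ 0.074766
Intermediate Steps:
E(q) = 11
m(y) = 12 + y/8 (m(y) = -(-96 - y)/8 = 12 + y/8)
1/m(E(-12)) = 1/(12 + (⅛)*11) = 1/(12 + 11/8) = 1/(107/8) = 8/107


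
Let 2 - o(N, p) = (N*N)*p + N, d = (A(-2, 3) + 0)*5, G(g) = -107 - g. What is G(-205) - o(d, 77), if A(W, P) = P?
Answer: 17436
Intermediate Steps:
d = 15 (d = (3 + 0)*5 = 3*5 = 15)
o(N, p) = 2 - N - p*N² (o(N, p) = 2 - ((N*N)*p + N) = 2 - (N²*p + N) = 2 - (p*N² + N) = 2 - (N + p*N²) = 2 + (-N - p*N²) = 2 - N - p*N²)
G(-205) - o(d, 77) = (-107 - 1*(-205)) - (2 - 1*15 - 1*77*15²) = (-107 + 205) - (2 - 15 - 1*77*225) = 98 - (2 - 15 - 17325) = 98 - 1*(-17338) = 98 + 17338 = 17436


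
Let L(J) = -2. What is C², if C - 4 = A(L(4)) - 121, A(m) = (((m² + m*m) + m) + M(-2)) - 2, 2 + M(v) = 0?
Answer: 13225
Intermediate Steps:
M(v) = -2 (M(v) = -2 + 0 = -2)
A(m) = -4 + m + 2*m² (A(m) = (((m² + m*m) + m) - 2) - 2 = (((m² + m²) + m) - 2) - 2 = ((2*m² + m) - 2) - 2 = ((m + 2*m²) - 2) - 2 = (-2 + m + 2*m²) - 2 = -4 + m + 2*m²)
C = -115 (C = 4 + ((-4 - 2 + 2*(-2)²) - 121) = 4 + ((-4 - 2 + 2*4) - 121) = 4 + ((-4 - 2 + 8) - 121) = 4 + (2 - 121) = 4 - 119 = -115)
C² = (-115)² = 13225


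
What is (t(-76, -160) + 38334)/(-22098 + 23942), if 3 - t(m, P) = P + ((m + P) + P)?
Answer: 38893/1844 ≈ 21.092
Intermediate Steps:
t(m, P) = 3 - m - 3*P (t(m, P) = 3 - (P + ((m + P) + P)) = 3 - (P + ((P + m) + P)) = 3 - (P + (m + 2*P)) = 3 - (m + 3*P) = 3 + (-m - 3*P) = 3 - m - 3*P)
(t(-76, -160) + 38334)/(-22098 + 23942) = ((3 - 1*(-76) - 3*(-160)) + 38334)/(-22098 + 23942) = ((3 + 76 + 480) + 38334)/1844 = (559 + 38334)*(1/1844) = 38893*(1/1844) = 38893/1844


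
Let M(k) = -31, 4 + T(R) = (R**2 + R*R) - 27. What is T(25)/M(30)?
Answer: -1219/31 ≈ -39.323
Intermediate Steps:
T(R) = -31 + 2*R**2 (T(R) = -4 + ((R**2 + R*R) - 27) = -4 + ((R**2 + R**2) - 27) = -4 + (2*R**2 - 27) = -4 + (-27 + 2*R**2) = -31 + 2*R**2)
T(25)/M(30) = (-31 + 2*25**2)/(-31) = (-31 + 2*625)*(-1/31) = (-31 + 1250)*(-1/31) = 1219*(-1/31) = -1219/31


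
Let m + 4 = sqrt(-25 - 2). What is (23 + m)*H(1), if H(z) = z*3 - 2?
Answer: 19 + 3*I*sqrt(3) ≈ 19.0 + 5.1962*I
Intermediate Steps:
H(z) = -2 + 3*z (H(z) = 3*z - 2 = -2 + 3*z)
m = -4 + 3*I*sqrt(3) (m = -4 + sqrt(-25 - 2) = -4 + sqrt(-27) = -4 + 3*I*sqrt(3) ≈ -4.0 + 5.1962*I)
(23 + m)*H(1) = (23 + (-4 + 3*I*sqrt(3)))*(-2 + 3*1) = (19 + 3*I*sqrt(3))*(-2 + 3) = (19 + 3*I*sqrt(3))*1 = 19 + 3*I*sqrt(3)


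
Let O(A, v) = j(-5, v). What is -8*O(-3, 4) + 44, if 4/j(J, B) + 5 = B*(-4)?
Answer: 956/21 ≈ 45.524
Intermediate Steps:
j(J, B) = 4/(-5 - 4*B) (j(J, B) = 4/(-5 + B*(-4)) = 4/(-5 - 4*B))
O(A, v) = -4/(5 + 4*v)
-8*O(-3, 4) + 44 = -(-32)/(5 + 4*4) + 44 = -(-32)/(5 + 16) + 44 = -(-32)/21 + 44 = -8*(-4/21) + 44 = 32/21 + 44 = 956/21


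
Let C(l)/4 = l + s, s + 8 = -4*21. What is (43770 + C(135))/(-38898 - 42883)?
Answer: -43942/81781 ≈ -0.53731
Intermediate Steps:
s = -92 (s = -8 - 4*21 = -8 - 84 = -92)
C(l) = -368 + 4*l (C(l) = 4*(l - 92) = 4*(-92 + l) = -368 + 4*l)
(43770 + C(135))/(-38898 - 42883) = (43770 + (-368 + 4*135))/(-38898 - 42883) = (43770 + (-368 + 540))/(-81781) = (43770 + 172)*(-1/81781) = 43942*(-1/81781) = -43942/81781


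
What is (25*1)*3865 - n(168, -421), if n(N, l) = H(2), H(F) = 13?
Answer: 96612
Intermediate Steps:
n(N, l) = 13
(25*1)*3865 - n(168, -421) = (25*1)*3865 - 1*13 = 25*3865 - 13 = 96625 - 13 = 96612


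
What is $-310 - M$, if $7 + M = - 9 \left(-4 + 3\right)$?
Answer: $-312$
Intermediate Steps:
$M = 2$ ($M = -7 - 9 \left(-4 + 3\right) = -7 - -9 = -7 + 9 = 2$)
$-310 - M = -310 - 2 = -312$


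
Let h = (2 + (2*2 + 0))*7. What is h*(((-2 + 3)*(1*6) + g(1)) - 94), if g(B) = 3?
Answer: -3570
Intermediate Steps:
h = 42 (h = (2 + (4 + 0))*7 = (2 + 4)*7 = 6*7 = 42)
h*(((-2 + 3)*(1*6) + g(1)) - 94) = 42*(((-2 + 3)*(1*6) + 3) - 94) = 42*((1*6 + 3) - 94) = 42*((6 + 3) - 94) = 42*(9 - 94) = 42*(-85) = -3570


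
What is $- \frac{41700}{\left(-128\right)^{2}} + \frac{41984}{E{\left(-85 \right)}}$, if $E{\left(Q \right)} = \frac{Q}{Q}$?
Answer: $\frac{171956039}{4096} \approx 41981.0$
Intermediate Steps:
$E{\left(Q \right)} = 1$
$- \frac{41700}{\left(-128\right)^{2}} + \frac{41984}{E{\left(-85 \right)}} = - \frac{41700}{\left(-128\right)^{2}} + \frac{41984}{1} = - \frac{41700}{16384} + 41984 \cdot 1 = \left(-41700\right) \frac{1}{16384} + 41984 = - \frac{10425}{4096} + 41984 = \frac{171956039}{4096}$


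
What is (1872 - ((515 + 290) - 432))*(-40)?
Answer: -59960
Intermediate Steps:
(1872 - ((515 + 290) - 432))*(-40) = (1872 - (805 - 432))*(-40) = (1872 - 1*373)*(-40) = (1872 - 373)*(-40) = 1499*(-40) = -59960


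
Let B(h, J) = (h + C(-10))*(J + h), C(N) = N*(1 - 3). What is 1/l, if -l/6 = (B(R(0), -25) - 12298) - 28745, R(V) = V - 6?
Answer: 1/248862 ≈ 4.0183e-6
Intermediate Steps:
C(N) = -2*N (C(N) = N*(-2) = -2*N)
R(V) = -6 + V
B(h, J) = (20 + h)*(J + h) (B(h, J) = (h - 2*(-10))*(J + h) = (h + 20)*(J + h) = (20 + h)*(J + h))
l = 248862 (l = -6*((((-6 + 0)**2 + 20*(-25) + 20*(-6 + 0) - 25*(-6 + 0)) - 12298) - 28745) = -6*((((-6)**2 - 500 + 20*(-6) - 25*(-6)) - 12298) - 28745) = -6*(((36 - 500 - 120 + 150) - 12298) - 28745) = -6*((-434 - 12298) - 28745) = -6*(-12732 - 28745) = -6*(-41477) = 248862)
1/l = 1/248862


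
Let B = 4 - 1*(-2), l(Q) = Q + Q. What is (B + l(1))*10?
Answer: 80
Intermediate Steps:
l(Q) = 2*Q
B = 6 (B = 4 + 2 = 6)
(B + l(1))*10 = (6 + 2*1)*10 = (6 + 2)*10 = 8*10 = 80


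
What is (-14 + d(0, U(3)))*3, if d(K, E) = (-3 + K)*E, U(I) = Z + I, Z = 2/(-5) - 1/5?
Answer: -318/5 ≈ -63.600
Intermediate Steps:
Z = -⅗ (Z = 2*(-⅕) - 1*⅕ = -⅖ - ⅕ = -⅗ ≈ -0.60000)
U(I) = -⅗ + I
d(K, E) = E*(-3 + K)
(-14 + d(0, U(3)))*3 = (-14 + (-⅗ + 3)*(-3 + 0))*3 = (-14 + (12/5)*(-3))*3 = (-14 - 36/5)*3 = -106/5*3 = -318/5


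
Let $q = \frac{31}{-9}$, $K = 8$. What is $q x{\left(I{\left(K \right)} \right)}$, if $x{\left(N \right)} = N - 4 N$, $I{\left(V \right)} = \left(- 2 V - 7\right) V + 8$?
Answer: $- \frac{5456}{3} \approx -1818.7$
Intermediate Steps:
$I{\left(V \right)} = 8 + V \left(-7 - 2 V\right)$ ($I{\left(V \right)} = \left(-7 - 2 V\right) V + 8 = V \left(-7 - 2 V\right) + 8 = 8 + V \left(-7 - 2 V\right)$)
$q = - \frac{31}{9}$ ($q = 31 \left(- \frac{1}{9}\right) = - \frac{31}{9} \approx -3.4444$)
$x{\left(N \right)} = - 3 N$
$q x{\left(I{\left(K \right)} \right)} = - \frac{31 \left(- 3 \left(8 - 56 - 2 \cdot 8^{2}\right)\right)}{9} = - \frac{31 \left(- 3 \left(8 - 56 - 128\right)\right)}{9} = - \frac{31 \left(\left(-3\right) \left(-176\right)\right)}{9} = \left(- \frac{31}{9}\right) 528 = - \frac{5456}{3}$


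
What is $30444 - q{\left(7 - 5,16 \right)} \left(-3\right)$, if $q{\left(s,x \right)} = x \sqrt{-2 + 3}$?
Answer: $30492$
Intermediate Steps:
$q{\left(s,x \right)} = x$ ($q{\left(s,x \right)} = x \sqrt{1} = x 1 = x$)
$30444 - q{\left(7 - 5,16 \right)} \left(-3\right) = 30444 - 16 \left(-3\right) = 30444 - -48 = 30444 + 48 = 30492$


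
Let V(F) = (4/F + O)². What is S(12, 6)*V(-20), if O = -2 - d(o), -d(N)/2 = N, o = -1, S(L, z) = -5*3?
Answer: -1323/5 ≈ -264.60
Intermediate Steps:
S(L, z) = -15
d(N) = -2*N
O = -4 (O = -2 - (-2)*(-1) = -2 - 1*2 = -2 - 2 = -4)
V(F) = (-4 + 4/F)² (V(F) = (4/F - 4)² = (-4 + 4/F)²)
S(12, 6)*V(-20) = -240*(-1 - 20)²/(-20)² = -240*(-21)²/400 = -240*441/400 = -15*441/25 = -1323/5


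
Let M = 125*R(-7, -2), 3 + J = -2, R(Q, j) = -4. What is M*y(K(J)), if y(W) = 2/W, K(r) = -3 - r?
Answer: -500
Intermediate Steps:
J = -5 (J = -3 - 2 = -5)
M = -500 (M = 125*(-4) = -500)
M*y(K(J)) = -1000/(-3 - 1*(-5)) = -1000/(-3 + 5) = -1000/2 = -500*1 = -500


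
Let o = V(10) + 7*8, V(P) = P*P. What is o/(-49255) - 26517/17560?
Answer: -261766839/172983560 ≈ -1.5132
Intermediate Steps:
V(P) = P²
o = 156 (o = 10² + 7*8 = 100 + 56 = 156)
o/(-49255) - 26517/17560 = 156/(-49255) - 26517/17560 = 156*(-1/49255) - 26517*1/17560 = -156/49255 - 26517/17560 = -261766839/172983560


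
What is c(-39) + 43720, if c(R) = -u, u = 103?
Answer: 43617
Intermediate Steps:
c(R) = -103 (c(R) = -1*103 = -103)
c(-39) + 43720 = -103 + 43720 = 43617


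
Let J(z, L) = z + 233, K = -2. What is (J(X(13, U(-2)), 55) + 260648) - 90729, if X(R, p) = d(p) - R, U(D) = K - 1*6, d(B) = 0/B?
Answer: 170139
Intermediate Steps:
d(B) = 0
U(D) = -8 (U(D) = -2 - 1*6 = -2 - 6 = -8)
X(R, p) = -R (X(R, p) = 0 - R = -R)
J(z, L) = 233 + z
(J(X(13, U(-2)), 55) + 260648) - 90729 = ((233 - 1*13) + 260648) - 90729 = ((233 - 13) + 260648) - 90729 = (220 + 260648) - 90729 = 260868 - 90729 = 170139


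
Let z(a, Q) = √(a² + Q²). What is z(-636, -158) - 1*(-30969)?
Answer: 30969 + 2*√107365 ≈ 31624.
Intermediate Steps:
z(a, Q) = √(Q² + a²)
z(-636, -158) - 1*(-30969) = √((-158)² + (-636)²) - 1*(-30969) = √(24964 + 404496) + 30969 = √429460 + 30969 = 2*√107365 + 30969 = 30969 + 2*√107365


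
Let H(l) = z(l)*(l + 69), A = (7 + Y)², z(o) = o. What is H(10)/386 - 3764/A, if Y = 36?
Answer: 3903/356857 ≈ 0.010937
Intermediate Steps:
A = 1849 (A = (7 + 36)² = 43² = 1849)
H(l) = l*(69 + l) (H(l) = l*(l + 69) = l*(69 + l))
H(10)/386 - 3764/A = (10*(69 + 10))/386 - 3764/1849 = (10*79)*(1/386) - 3764*1/1849 = 790*(1/386) - 3764/1849 = 395/193 - 3764/1849 = 3903/356857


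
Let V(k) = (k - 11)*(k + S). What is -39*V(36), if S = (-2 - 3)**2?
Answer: -59475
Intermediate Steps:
S = 25 (S = (-5)**2 = 25)
V(k) = (-11 + k)*(25 + k) (V(k) = (k - 11)*(k + 25) = (-11 + k)*(25 + k))
-39*V(36) = -39*(-275 + 36**2 + 14*36) = -39*(-275 + 1296 + 504) = -39*1525 = -59475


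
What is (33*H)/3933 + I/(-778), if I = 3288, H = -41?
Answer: -2330723/509979 ≈ -4.5702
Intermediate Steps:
(33*H)/3933 + I/(-778) = (33*(-41))/3933 + 3288/(-778) = -1353*1/3933 + 3288*(-1/778) = -451/1311 - 1644/389 = -2330723/509979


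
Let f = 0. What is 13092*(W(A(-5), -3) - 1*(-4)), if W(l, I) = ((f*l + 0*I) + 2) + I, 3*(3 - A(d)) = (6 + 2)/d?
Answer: 39276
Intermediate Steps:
A(d) = 3 - 8/(3*d) (A(d) = 3 - (6 + 2)/(3*d) = 3 - 8/(3*d))
W(l, I) = 2 + I (W(l, I) = ((0*l + 0*I) + 2) + I = ((0 + 0) + 2) + I = (0 + 2) + I = 2 + I)
13092*(W(A(-5), -3) - 1*(-4)) = 13092*((2 - 3) - 1*(-4)) = 13092*(-1 + 4) = 13092*3 = 39276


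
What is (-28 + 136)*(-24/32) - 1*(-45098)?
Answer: 45017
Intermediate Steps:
(-28 + 136)*(-24/32) - 1*(-45098) = 108*(-24/32) + 45098 = 108*(-1*¾) + 45098 = 108*(-¾) + 45098 = -81 + 45098 = 45017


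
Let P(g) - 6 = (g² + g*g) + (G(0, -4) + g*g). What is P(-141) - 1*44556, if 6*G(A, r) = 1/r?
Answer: 362231/24 ≈ 15093.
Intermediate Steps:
G(A, r) = 1/(6*r)
P(g) = 143/24 + 3*g² (P(g) = 6 + ((g² + g*g) + ((⅙)/(-4) + g*g)) = 6 + ((g² + g²) + ((⅙)*(-¼) + g²)) = 6 + (2*g² + (-1/24 + g²)) = 6 + (-1/24 + 3*g²) = 143/24 + 3*g²)
P(-141) - 1*44556 = (143/24 + 3*(-141)²) - 1*44556 = (143/24 + 3*19881) - 44556 = (143/24 + 59643) - 44556 = 1431575/24 - 44556 = 362231/24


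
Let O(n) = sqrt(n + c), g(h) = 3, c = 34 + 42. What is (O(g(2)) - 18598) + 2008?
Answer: -16590 + sqrt(79) ≈ -16581.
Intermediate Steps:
c = 76
O(n) = sqrt(76 + n) (O(n) = sqrt(n + 76) = sqrt(76 + n))
(O(g(2)) - 18598) + 2008 = (sqrt(76 + 3) - 18598) + 2008 = (sqrt(79) - 18598) + 2008 = (-18598 + sqrt(79)) + 2008 = -16590 + sqrt(79)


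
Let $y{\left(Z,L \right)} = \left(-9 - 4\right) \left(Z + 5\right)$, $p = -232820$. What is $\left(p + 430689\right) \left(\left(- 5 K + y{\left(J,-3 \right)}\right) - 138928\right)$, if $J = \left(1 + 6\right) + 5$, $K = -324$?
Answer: $-27212725701$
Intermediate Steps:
$J = 12$ ($J = 7 + 5 = 12$)
$y{\left(Z,L \right)} = -65 - 13 Z$ ($y{\left(Z,L \right)} = - 13 \left(5 + Z\right) = -65 - 13 Z$)
$\left(p + 430689\right) \left(\left(- 5 K + y{\left(J,-3 \right)}\right) - 138928\right) = \left(-232820 + 430689\right) \left(\left(\left(-5\right) \left(-324\right) - 221\right) - 138928\right) = 197869 \left(\left(1620 - 221\right) - 138928\right) = 197869 \left(1399 - 138928\right) = 197869 \left(-137529\right) = -27212725701$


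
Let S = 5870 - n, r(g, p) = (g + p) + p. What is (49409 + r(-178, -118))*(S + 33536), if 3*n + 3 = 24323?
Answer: 4600532510/3 ≈ 1.5335e+9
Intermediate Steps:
n = 24320/3 (n = -1 + (1/3)*24323 = -1 + 24323/3 = 24320/3 ≈ 8106.7)
r(g, p) = g + 2*p
S = -6710/3 (S = 5870 - 1*24320/3 = 5870 - 24320/3 = -6710/3 ≈ -2236.7)
(49409 + r(-178, -118))*(S + 33536) = (49409 + (-178 + 2*(-118)))*(-6710/3 + 33536) = (49409 + (-178 - 236))*(93898/3) = (49409 - 414)*(93898/3) = 48995*(93898/3) = 4600532510/3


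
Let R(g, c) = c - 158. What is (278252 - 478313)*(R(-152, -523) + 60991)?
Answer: -12065678910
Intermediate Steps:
R(g, c) = -158 + c
(278252 - 478313)*(R(-152, -523) + 60991) = (278252 - 478313)*((-158 - 523) + 60991) = -200061*(-681 + 60991) = -200061*60310 = -12065678910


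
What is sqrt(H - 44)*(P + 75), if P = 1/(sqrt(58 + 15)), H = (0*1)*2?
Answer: 2*I*sqrt(11)*(5475 + sqrt(73))/73 ≈ 498.27*I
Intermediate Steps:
H = 0 (H = 0*2 = 0)
P = sqrt(73)/73 (P = 1/(sqrt(73)) = sqrt(73)/73 ≈ 0.11704)
sqrt(H - 44)*(P + 75) = sqrt(0 - 44)*(sqrt(73)/73 + 75) = sqrt(-44)*(75 + sqrt(73)/73) = (2*I*sqrt(11))*(75 + sqrt(73)/73) = 2*I*sqrt(11)*(75 + sqrt(73)/73)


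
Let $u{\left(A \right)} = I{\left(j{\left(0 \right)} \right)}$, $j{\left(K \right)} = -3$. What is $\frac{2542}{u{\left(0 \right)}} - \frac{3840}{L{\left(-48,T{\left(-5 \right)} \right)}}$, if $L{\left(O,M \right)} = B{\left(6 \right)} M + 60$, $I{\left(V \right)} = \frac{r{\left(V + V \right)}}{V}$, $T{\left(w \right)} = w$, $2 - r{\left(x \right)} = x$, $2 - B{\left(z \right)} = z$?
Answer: $- \frac{4005}{4} \approx -1001.3$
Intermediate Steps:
$B{\left(z \right)} = 2 - z$
$r{\left(x \right)} = 2 - x$
$I{\left(V \right)} = \frac{2 - 2 V}{V}$ ($I{\left(V \right)} = \frac{2 - \left(V + V\right)}{V} = \frac{2 - 2 V}{V}$)
$L{\left(O,M \right)} = 60 - 4 M$ ($L{\left(O,M \right)} = \left(2 - 6\right) M + 60 = - 4 M + 60 = 60 - 4 M$)
$u{\left(A \right)} = - \frac{8}{3}$ ($u{\left(A \right)} = -2 + \frac{2}{-3} = -2 + 2 \left(- \frac{1}{3}\right) = -2 - \frac{2}{3} = - \frac{8}{3}$)
$\frac{2542}{u{\left(0 \right)}} - \frac{3840}{L{\left(-48,T{\left(-5 \right)} \right)}} = \frac{2542}{- \frac{8}{3}} - \frac{3840}{60 - -20} = 2542 \left(- \frac{3}{8}\right) - \frac{3840}{60 + 20} = - \frac{3813}{4} - \frac{3840}{80} = - \frac{3813}{4} - 48 = - \frac{4005}{4}$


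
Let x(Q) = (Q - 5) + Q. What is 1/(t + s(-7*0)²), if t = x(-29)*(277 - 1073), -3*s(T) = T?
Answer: 1/50148 ≈ 1.9941e-5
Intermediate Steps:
x(Q) = -5 + 2*Q (x(Q) = (-5 + Q) + Q = -5 + 2*Q)
s(T) = -T/3
t = 50148 (t = (-5 + 2*(-29))*(277 - 1073) = (-5 - 58)*(-796) = -63*(-796) = 50148)
1/(t + s(-7*0)²) = 1/(50148 + (-(-7)*0/3)²) = 1/(50148 + (-⅓*0)²) = 1/(50148 + 0²) = 1/(50148 + 0) = 1/50148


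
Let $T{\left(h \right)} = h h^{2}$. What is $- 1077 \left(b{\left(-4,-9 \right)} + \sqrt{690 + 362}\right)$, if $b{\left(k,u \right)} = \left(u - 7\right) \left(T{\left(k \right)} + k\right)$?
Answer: $-1171776 - 2154 \sqrt{263} \approx -1.2067 \cdot 10^{6}$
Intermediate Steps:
$T{\left(h \right)} = h^{3}$
$b{\left(k,u \right)} = \left(-7 + u\right) \left(k + k^{3}\right)$ ($b{\left(k,u \right)} = \left(u - 7\right) \left(k^{3} + k\right) = \left(-7 + u\right) \left(k + k^{3}\right)$)
$- 1077 \left(b{\left(-4,-9 \right)} + \sqrt{690 + 362}\right) = - 1077 \left(- 4 \left(-7 - 9 - 7 \left(-4\right)^{2} - 9 \left(-4\right)^{2}\right) + \sqrt{690 + 362}\right) = - 1077 \left(- 4 \left(-7 - 9 - 112 - 144\right) + \sqrt{1052}\right) = - 1077 \left(- 4 \left(-7 - 9 - 112 - 144\right) + 2 \sqrt{263}\right) = - 1077 \left(\left(-4\right) \left(-272\right) + 2 \sqrt{263}\right) = - 1077 \left(1088 + 2 \sqrt{263}\right) = -1171776 - 2154 \sqrt{263}$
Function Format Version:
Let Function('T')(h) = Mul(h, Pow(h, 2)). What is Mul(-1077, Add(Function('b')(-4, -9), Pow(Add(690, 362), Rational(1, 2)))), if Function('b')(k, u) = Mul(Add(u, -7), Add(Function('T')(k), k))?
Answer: Add(-1171776, Mul(-2154, Pow(263, Rational(1, 2)))) ≈ -1.2067e+6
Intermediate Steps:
Function('T')(h) = Pow(h, 3)
Function('b')(k, u) = Mul(Add(-7, u), Add(k, Pow(k, 3))) (Function('b')(k, u) = Mul(Add(u, -7), Add(Pow(k, 3), k)) = Mul(Add(-7, u), Add(k, Pow(k, 3))))
Mul(-1077, Add(Function('b')(-4, -9), Pow(Add(690, 362), Rational(1, 2)))) = Mul(-1077, Add(Mul(-4, Add(-7, -9, Mul(-7, Pow(-4, 2)), Mul(-9, Pow(-4, 2)))), Pow(Add(690, 362), Rational(1, 2)))) = Mul(-1077, Add(Mul(-4, Add(-7, -9, Mul(-7, 16), Mul(-9, 16))), Pow(1052, Rational(1, 2)))) = Mul(-1077, Add(Mul(-4, Add(-7, -9, -112, -144)), Mul(2, Pow(263, Rational(1, 2))))) = Mul(-1077, Add(Mul(-4, -272), Mul(2, Pow(263, Rational(1, 2))))) = Mul(-1077, Add(1088, Mul(2, Pow(263, Rational(1, 2))))) = Add(-1171776, Mul(-2154, Pow(263, Rational(1, 2))))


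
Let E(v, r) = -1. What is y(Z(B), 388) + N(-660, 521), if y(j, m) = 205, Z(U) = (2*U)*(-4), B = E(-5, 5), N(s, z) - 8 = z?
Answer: 734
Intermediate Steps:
N(s, z) = 8 + z
B = -1
Z(U) = -8*U
y(Z(B), 388) + N(-660, 521) = 205 + (8 + 521) = 205 + 529 = 734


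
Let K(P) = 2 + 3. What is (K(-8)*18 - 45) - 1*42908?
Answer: -42863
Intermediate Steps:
K(P) = 5
(K(-8)*18 - 45) - 1*42908 = (5*18 - 45) - 1*42908 = (90 - 45) - 42908 = 45 - 42908 = -42863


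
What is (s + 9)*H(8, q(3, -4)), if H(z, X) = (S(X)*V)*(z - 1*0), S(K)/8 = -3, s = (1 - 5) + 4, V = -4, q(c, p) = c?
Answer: 6912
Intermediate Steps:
s = 0 (s = -4 + 4 = 0)
S(K) = -24 (S(K) = 8*(-3) = -24)
H(z, X) = 96*z (H(z, X) = (-24*(-4))*(z - 1*0) = 96*(z + 0) = 96*z)
(s + 9)*H(8, q(3, -4)) = (0 + 9)*(96*8) = 9*768 = 6912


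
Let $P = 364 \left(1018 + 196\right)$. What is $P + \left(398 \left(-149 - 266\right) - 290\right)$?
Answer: $276436$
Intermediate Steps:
$P = 441896$ ($P = 364 \cdot 1214 = 441896$)
$P + \left(398 \left(-149 - 266\right) - 290\right) = 441896 + \left(398 \left(-149 - 266\right) - 290\right) = 441896 + \left(398 \left(-415\right) - 290\right) = 441896 - 165460 = 276436$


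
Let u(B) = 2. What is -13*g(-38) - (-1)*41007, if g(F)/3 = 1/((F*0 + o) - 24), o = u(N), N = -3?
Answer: 902193/22 ≈ 41009.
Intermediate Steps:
o = 2
g(F) = -3/22 (g(F) = 3/((F*0 + 2) - 24) = 3/((0 + 2) - 24) = 3/(2 - 24) = 3/(-22) = 3*(-1/22) = -3/22)
-13*g(-38) - (-1)*41007 = -13*(-3/22) - (-1)*41007 = 39/22 - 1*(-41007) = 39/22 + 41007 = 902193/22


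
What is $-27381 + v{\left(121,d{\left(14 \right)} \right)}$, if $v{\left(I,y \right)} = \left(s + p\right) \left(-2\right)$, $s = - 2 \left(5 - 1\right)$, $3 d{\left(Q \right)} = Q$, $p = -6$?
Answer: $-27353$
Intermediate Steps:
$d{\left(Q \right)} = \frac{Q}{3}$
$s = -8$ ($s = \left(-2\right) 4 = -8$)
$v{\left(I,y \right)} = 28$ ($v{\left(I,y \right)} = \left(-8 - 6\right) \left(-2\right) = \left(-14\right) \left(-2\right) = 28$)
$-27381 + v{\left(121,d{\left(14 \right)} \right)} = -27381 + 28 = -27353$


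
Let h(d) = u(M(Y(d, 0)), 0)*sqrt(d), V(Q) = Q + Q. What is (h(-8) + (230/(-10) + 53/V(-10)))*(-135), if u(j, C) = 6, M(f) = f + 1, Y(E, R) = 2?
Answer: 13851/4 - 1620*I*sqrt(2) ≈ 3462.8 - 2291.0*I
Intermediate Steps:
M(f) = 1 + f
V(Q) = 2*Q
h(d) = 6*sqrt(d)
(h(-8) + (230/(-10) + 53/V(-10)))*(-135) = (6*sqrt(-8) + (230/(-10) + 53/((2*(-10)))))*(-135) = (6*(2*I*sqrt(2)) + (230*(-1/10) + 53/(-20)))*(-135) = (12*I*sqrt(2) + (-23 + 53*(-1/20)))*(-135) = (12*I*sqrt(2) + (-23 - 53/20))*(-135) = (12*I*sqrt(2) - 513/20)*(-135) = (-513/20 + 12*I*sqrt(2))*(-135) = 13851/4 - 1620*I*sqrt(2)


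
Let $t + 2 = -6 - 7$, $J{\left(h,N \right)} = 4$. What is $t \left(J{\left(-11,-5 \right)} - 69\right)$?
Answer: $975$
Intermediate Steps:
$t = -15$ ($t = -2 - 13 = -15$)
$t \left(J{\left(-11,-5 \right)} - 69\right) = - 15 \left(4 - 69\right) = \left(-15\right) \left(-65\right) = 975$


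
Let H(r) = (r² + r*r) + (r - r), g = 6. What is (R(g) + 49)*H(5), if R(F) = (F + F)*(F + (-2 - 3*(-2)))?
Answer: 8450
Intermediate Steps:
R(F) = 2*F*(4 + F) (R(F) = (2*F)*(F + (-2 + 6)) = (2*F)*(F + 4) = (2*F)*(4 + F) = 2*F*(4 + F))
H(r) = 2*r² (H(r) = (r² + r²) + 0 = 2*r² + 0 = 2*r²)
(R(g) + 49)*H(5) = (2*6*(4 + 6) + 49)*(2*5²) = (2*6*10 + 49)*(2*25) = (120 + 49)*50 = 169*50 = 8450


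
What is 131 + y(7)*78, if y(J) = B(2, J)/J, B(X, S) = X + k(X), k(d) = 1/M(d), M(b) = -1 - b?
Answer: 1047/7 ≈ 149.57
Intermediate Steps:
k(d) = 1/(-1 - d)
B(X, S) = X - 1/(1 + X)
y(J) = 5/(3*J) (y(J) = ((-1 + 2*(1 + 2))/(1 + 2))/J = ((-1 + 2*3)/3)/J = ((-1 + 6)/3)/J = ((⅓)*5)/J = 5/(3*J))
131 + y(7)*78 = 131 + ((5/3)/7)*78 = 131 + ((5/3)*(⅐))*78 = 131 + (5/21)*78 = 131 + 130/7 = 1047/7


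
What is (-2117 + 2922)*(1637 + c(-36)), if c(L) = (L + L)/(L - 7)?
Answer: 56722715/43 ≈ 1.3191e+6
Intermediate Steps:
c(L) = 2*L/(-7 + L) (c(L) = (2*L)/(-7 + L) = 2*L/(-7 + L))
(-2117 + 2922)*(1637 + c(-36)) = (-2117 + 2922)*(1637 + 2*(-36)/(-7 - 36)) = 805*(1637 + 2*(-36)/(-43)) = 805*(1637 + 2*(-36)*(-1/43)) = 805*(1637 + 72/43) = 805*(70463/43) = 56722715/43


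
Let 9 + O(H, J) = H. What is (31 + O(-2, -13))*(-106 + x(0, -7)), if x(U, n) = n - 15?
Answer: -2560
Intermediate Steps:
x(U, n) = -15 + n
O(H, J) = -9 + H
(31 + O(-2, -13))*(-106 + x(0, -7)) = (31 + (-9 - 2))*(-106 + (-15 - 7)) = (31 - 11)*(-106 - 22) = 20*(-128) = -2560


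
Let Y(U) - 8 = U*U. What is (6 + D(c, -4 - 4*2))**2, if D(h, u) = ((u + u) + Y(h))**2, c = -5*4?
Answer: 21745041444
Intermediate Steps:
c = -20
Y(U) = 8 + U**2 (Y(U) = 8 + U*U = 8 + U**2)
D(h, u) = (8 + h**2 + 2*u)**2 (D(h, u) = ((u + u) + (8 + h**2))**2 = (2*u + (8 + h**2))**2 = (8 + h**2 + 2*u)**2)
(6 + D(c, -4 - 4*2))**2 = (6 + (8 + (-20)**2 + 2*(-4 - 4*2))**2)**2 = (6 + (8 + 400 + 2*(-4 - 8))**2)**2 = (6 + (8 + 400 + 2*(-12))**2)**2 = (6 + (8 + 400 - 24)**2)**2 = (6 + 384**2)**2 = (6 + 147456)**2 = 147462**2 = 21745041444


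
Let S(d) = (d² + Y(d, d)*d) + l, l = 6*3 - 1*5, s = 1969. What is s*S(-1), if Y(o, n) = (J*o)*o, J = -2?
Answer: 31504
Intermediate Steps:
Y(o, n) = -2*o² (Y(o, n) = (-2*o)*o = -2*o²)
l = 13 (l = 18 - 5 = 13)
S(d) = 13 + d² - 2*d³ (S(d) = (d² + (-2*d²)*d) + 13 = (d² - 2*d³) + 13 = 13 + d² - 2*d³)
s*S(-1) = 1969*(13 + (-1)² - 2*(-1)³) = 1969*(13 + 1 - 2*(-1)) = 1969*(13 + 1 + 2) = 1969*16 = 31504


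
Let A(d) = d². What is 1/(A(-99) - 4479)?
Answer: 1/5322 ≈ 0.00018790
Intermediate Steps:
1/(A(-99) - 4479) = 1/((-99)² - 4479) = 1/(9801 - 4479) = 1/5322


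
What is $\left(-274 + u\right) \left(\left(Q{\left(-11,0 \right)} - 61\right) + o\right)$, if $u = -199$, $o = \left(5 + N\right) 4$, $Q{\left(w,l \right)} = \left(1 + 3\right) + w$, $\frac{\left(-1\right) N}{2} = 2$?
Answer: $30272$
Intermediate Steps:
$N = -4$ ($N = \left(-2\right) 2 = -4$)
$Q{\left(w,l \right)} = 4 + w$
$o = 4$ ($o = \left(5 - 4\right) 4 = 1 \cdot 4 = 4$)
$\left(-274 + u\right) \left(\left(Q{\left(-11,0 \right)} - 61\right) + o\right) = \left(-274 - 199\right) \left(\left(\left(4 - 11\right) - 61\right) + 4\right) = - 473 \left(\left(-7 - 61\right) + 4\right) = - 473 \left(-68 + 4\right) = \left(-473\right) \left(-64\right) = 30272$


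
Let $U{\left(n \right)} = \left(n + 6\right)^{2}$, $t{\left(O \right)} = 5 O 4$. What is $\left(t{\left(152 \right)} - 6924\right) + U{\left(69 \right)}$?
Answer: $1741$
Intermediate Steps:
$t{\left(O \right)} = 20 O$
$U{\left(n \right)} = \left(6 + n\right)^{2}$
$\left(t{\left(152 \right)} - 6924\right) + U{\left(69 \right)} = \left(20 \cdot 152 - 6924\right) + \left(6 + 69\right)^{2} = \left(3040 - 6924\right) + 75^{2} = -3884 + 5625 = 1741$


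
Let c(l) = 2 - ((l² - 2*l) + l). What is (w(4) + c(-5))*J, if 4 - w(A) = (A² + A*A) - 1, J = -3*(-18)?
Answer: -2970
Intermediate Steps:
J = 54
w(A) = 5 - 2*A² (w(A) = 4 - ((A² + A*A) - 1) = 4 - ((A² + A²) - 1) = 4 - (2*A² - 1) = 4 - (-1 + 2*A²) = 4 + (1 - 2*A²) = 5 - 2*A²)
c(l) = 2 + l - l² (c(l) = 2 - (l² - l) = 2 + (l - l²) = 2 + l - l²)
(w(4) + c(-5))*J = ((5 - 2*4²) + (2 - 5 - 1*(-5)²))*54 = ((5 - 2*16) + (2 - 5 - 1*25))*54 = ((5 - 32) + (2 - 5 - 25))*54 = (-27 - 28)*54 = -55*54 = -2970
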